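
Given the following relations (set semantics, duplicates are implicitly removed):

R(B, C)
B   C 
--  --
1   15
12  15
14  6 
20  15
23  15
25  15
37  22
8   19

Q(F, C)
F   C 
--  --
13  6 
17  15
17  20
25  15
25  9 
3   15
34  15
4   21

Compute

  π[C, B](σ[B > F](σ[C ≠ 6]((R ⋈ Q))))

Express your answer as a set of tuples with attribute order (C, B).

Natural join on C: {(1, 15, 17), (1, 15, 25), (1, 15, 3), (1, 15, 34), (12, 15, 17), (12, 15, 25), (12, 15, 3), (12, 15, 34), (14, 6, 13), (20, 15, 17), (20, 15, 25), (20, 15, 3), (20, 15, 34), (23, 15, 17), (23, 15, 25), (23, 15, 3), (23, 15, 34), (25, 15, 17), (25, 15, 25), (25, 15, 3), (25, 15, 34)}
σ[C ≠ 6]: keep tuples satisfying C ≠ 6 → {(1, 15, 17), (1, 15, 25), (1, 15, 3), (1, 15, 34), (12, 15, 17), (12, 15, 25), (12, 15, 3), (12, 15, 34), (20, 15, 17), (20, 15, 25), (20, 15, 3), (20, 15, 34), (23, 15, 17), (23, 15, 25), (23, 15, 3), (23, 15, 34), (25, 15, 17), (25, 15, 25), (25, 15, 3), (25, 15, 34)}
σ[B > F]: keep tuples satisfying B > F → {(12, 15, 3), (20, 15, 17), (20, 15, 3), (23, 15, 17), (23, 15, 3), (25, 15, 17), (25, 15, 3)}
π_{C, B} gives {(15, 12), (15, 20), (15, 23), (15, 25)} (3 duplicate(s) eliminated).

{(15, 12), (15, 20), (15, 23), (15, 25)}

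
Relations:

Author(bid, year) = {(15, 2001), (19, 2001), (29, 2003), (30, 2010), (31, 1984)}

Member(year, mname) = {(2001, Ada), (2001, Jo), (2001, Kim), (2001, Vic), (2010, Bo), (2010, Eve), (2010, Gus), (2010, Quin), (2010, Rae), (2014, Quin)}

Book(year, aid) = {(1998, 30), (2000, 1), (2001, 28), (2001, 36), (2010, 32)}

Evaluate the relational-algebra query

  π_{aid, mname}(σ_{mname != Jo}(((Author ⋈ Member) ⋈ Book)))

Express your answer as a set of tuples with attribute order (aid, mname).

Joining Author and Member on year yields {(15, 2001, Ada), (15, 2001, Jo), (15, 2001, Kim), (15, 2001, Vic), (19, 2001, Ada), (19, 2001, Jo), (19, 2001, Kim), (19, 2001, Vic), (30, 2010, Bo), (30, 2010, Eve), (30, 2010, Gus), (30, 2010, Quin), (30, 2010, Rae)}.
Joining (Author ⋈ Member) and Book on year yields {(15, 2001, Ada, 28), (15, 2001, Ada, 36), (15, 2001, Jo, 28), (15, 2001, Jo, 36), (15, 2001, Kim, 28), (15, 2001, Kim, 36), (15, 2001, Vic, 28), (15, 2001, Vic, 36), (19, 2001, Ada, 28), (19, 2001, Ada, 36), (19, 2001, Jo, 28), (19, 2001, Jo, 36), (19, 2001, Kim, 28), (19, 2001, Kim, 36), (19, 2001, Vic, 28), (19, 2001, Vic, 36), (30, 2010, Bo, 32), (30, 2010, Eve, 32), (30, 2010, Gus, 32), (30, 2010, Quin, 32), (30, 2010, Rae, 32)}.
Apply σ_{mname != Jo}; surviving tuples: {(15, 2001, Ada, 28), (15, 2001, Ada, 36), (15, 2001, Kim, 28), (15, 2001, Kim, 36), (15, 2001, Vic, 28), (15, 2001, Vic, 36), (19, 2001, Ada, 28), (19, 2001, Ada, 36), (19, 2001, Kim, 28), (19, 2001, Kim, 36), (19, 2001, Vic, 28), (19, 2001, Vic, 36), (30, 2010, Bo, 32), (30, 2010, Eve, 32), (30, 2010, Gus, 32), (30, 2010, Quin, 32), (30, 2010, Rae, 32)}
π[aid, mname]: project onto (aid, mname) (6 duplicate(s) eliminated) → {(28, Ada), (28, Kim), (28, Vic), (32, Bo), (32, Eve), (32, Gus), (32, Quin), (32, Rae), (36, Ada), (36, Kim), (36, Vic)}

{(28, Ada), (28, Kim), (28, Vic), (32, Bo), (32, Eve), (32, Gus), (32, Quin), (32, Rae), (36, Ada), (36, Kim), (36, Vic)}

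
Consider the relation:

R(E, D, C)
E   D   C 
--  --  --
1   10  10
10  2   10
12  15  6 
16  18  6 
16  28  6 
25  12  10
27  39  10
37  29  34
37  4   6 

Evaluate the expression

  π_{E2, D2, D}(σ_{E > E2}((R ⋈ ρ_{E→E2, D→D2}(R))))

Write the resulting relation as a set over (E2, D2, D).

{(1, 10, 12), (1, 10, 2), (1, 10, 39), (10, 2, 12), (10, 2, 39), (12, 15, 18), (12, 15, 28), (12, 15, 4), (16, 18, 4), (16, 28, 4), (25, 12, 39)}

ρ[E→E2, D→D2]: schema becomes (E2, D2, C); tuples unchanged.
Joining R and ρ_{E→E2, D→D2}(R) on C yields {(1, 10, 10, 1, 10), (1, 10, 10, 10, 2), (1, 10, 10, 25, 12), (1, 10, 10, 27, 39), (10, 2, 10, 1, 10), (10, 2, 10, 10, 2), (10, 2, 10, 25, 12), (10, 2, 10, 27, 39), (12, 15, 6, 12, 15), (12, 15, 6, 16, 18), (12, 15, 6, 16, 28), (12, 15, 6, 37, 4), (16, 18, 6, 12, 15), (16, 18, 6, 16, 18), (16, 18, 6, 16, 28), (16, 18, 6, 37, 4), (16, 28, 6, 12, 15), (16, 28, 6, 16, 18), (16, 28, 6, 16, 28), (16, 28, 6, 37, 4), (25, 12, 10, 1, 10), (25, 12, 10, 10, 2), (25, 12, 10, 25, 12), (25, 12, 10, 27, 39), (27, 39, 10, 1, 10), (27, 39, 10, 10, 2), (27, 39, 10, 25, 12), (27, 39, 10, 27, 39), (37, 29, 34, 37, 29), (37, 4, 6, 12, 15), (37, 4, 6, 16, 18), (37, 4, 6, 16, 28), (37, 4, 6, 37, 4)}.
Filtering on E > E2 leaves {(10, 2, 10, 1, 10), (16, 18, 6, 12, 15), (16, 28, 6, 12, 15), (25, 12, 10, 1, 10), (25, 12, 10, 10, 2), (27, 39, 10, 1, 10), (27, 39, 10, 10, 2), (27, 39, 10, 25, 12), (37, 4, 6, 12, 15), (37, 4, 6, 16, 18), (37, 4, 6, 16, 28)}.
π_{E2, D2, D} gives {(1, 10, 12), (1, 10, 2), (1, 10, 39), (10, 2, 12), (10, 2, 39), (12, 15, 18), (12, 15, 28), (12, 15, 4), (16, 18, 4), (16, 28, 4), (25, 12, 39)}.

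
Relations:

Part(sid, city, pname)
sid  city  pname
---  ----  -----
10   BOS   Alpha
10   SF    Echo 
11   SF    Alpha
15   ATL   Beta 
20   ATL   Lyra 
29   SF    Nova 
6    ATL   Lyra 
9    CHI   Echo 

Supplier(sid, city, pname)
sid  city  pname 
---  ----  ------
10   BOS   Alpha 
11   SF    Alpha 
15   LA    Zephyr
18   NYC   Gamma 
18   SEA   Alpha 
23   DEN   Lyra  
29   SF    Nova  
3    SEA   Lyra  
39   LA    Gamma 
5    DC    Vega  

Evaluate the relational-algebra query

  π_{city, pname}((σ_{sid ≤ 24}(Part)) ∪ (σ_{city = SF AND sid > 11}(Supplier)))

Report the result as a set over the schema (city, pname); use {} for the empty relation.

{(ATL, Beta), (ATL, Lyra), (BOS, Alpha), (CHI, Echo), (SF, Alpha), (SF, Echo), (SF, Nova)}

Apply σ_{sid ≤ 24}; surviving tuples: {(10, BOS, Alpha), (10, SF, Echo), (11, SF, Alpha), (15, ATL, Beta), (20, ATL, Lyra), (6, ATL, Lyra), (9, CHI, Echo)}
Apply σ_{city = SF AND sid > 11}; surviving tuples: {(29, SF, Nova)}
Union: {(10, BOS, Alpha), (10, SF, Echo), (11, SF, Alpha), (15, ATL, Beta), (20, ATL, Lyra), (6, ATL, Lyra), (9, CHI, Echo)} with {(29, SF, Nova)} → {(10, BOS, Alpha), (10, SF, Echo), (11, SF, Alpha), (15, ATL, Beta), (20, ATL, Lyra), (29, SF, Nova), (6, ATL, Lyra), (9, CHI, Echo)}
π[city, pname]: project onto (city, pname) (1 duplicate(s) eliminated) → {(ATL, Beta), (ATL, Lyra), (BOS, Alpha), (CHI, Echo), (SF, Alpha), (SF, Echo), (SF, Nova)}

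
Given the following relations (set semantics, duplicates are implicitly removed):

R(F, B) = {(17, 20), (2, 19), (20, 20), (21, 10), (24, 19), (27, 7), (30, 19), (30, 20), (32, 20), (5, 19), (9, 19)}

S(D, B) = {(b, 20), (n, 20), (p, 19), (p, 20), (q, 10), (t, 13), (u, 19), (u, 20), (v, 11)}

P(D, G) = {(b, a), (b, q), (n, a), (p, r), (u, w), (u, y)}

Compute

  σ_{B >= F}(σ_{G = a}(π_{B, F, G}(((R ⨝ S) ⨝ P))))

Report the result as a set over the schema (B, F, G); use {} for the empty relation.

{(20, 17, a), (20, 20, a)}

R ⋈ S (natural join on B): {(17, 20, b), (17, 20, n), (17, 20, p), (17, 20, u), (2, 19, p), (2, 19, u), (20, 20, b), (20, 20, n), (20, 20, p), (20, 20, u), (21, 10, q), (24, 19, p), (24, 19, u), (30, 19, p), (30, 19, u), (30, 20, b), (30, 20, n), (30, 20, p), (30, 20, u), (32, 20, b), (32, 20, n), (32, 20, p), (32, 20, u), (5, 19, p), (5, 19, u), (9, 19, p), (9, 19, u)}
(R ⨝ S) ⋈ P (natural join on D): {(17, 20, b, a), (17, 20, b, q), (17, 20, n, a), (17, 20, p, r), (17, 20, u, w), (17, 20, u, y), (2, 19, p, r), (2, 19, u, w), (2, 19, u, y), (20, 20, b, a), (20, 20, b, q), (20, 20, n, a), (20, 20, p, r), (20, 20, u, w), (20, 20, u, y), (24, 19, p, r), (24, 19, u, w), (24, 19, u, y), (30, 19, p, r), (30, 19, u, w), (30, 19, u, y), (30, 20, b, a), (30, 20, b, q), (30, 20, n, a), (30, 20, p, r), (30, 20, u, w), (30, 20, u, y), (32, 20, b, a), (32, 20, b, q), (32, 20, n, a), (32, 20, p, r), (32, 20, u, w), (32, 20, u, y), (5, 19, p, r), (5, 19, u, w), (5, 19, u, y), (9, 19, p, r), (9, 19, u, w), (9, 19, u, y)}
Keep only column(s) B, F, G (4 duplicate(s) eliminated): {(19, 2, r), (19, 2, w), (19, 2, y), (19, 24, r), (19, 24, w), (19, 24, y), (19, 30, r), (19, 30, w), (19, 30, y), (19, 5, r), (19, 5, w), (19, 5, y), (19, 9, r), (19, 9, w), (19, 9, y), (20, 17, a), (20, 17, q), (20, 17, r), (20, 17, w), (20, 17, y), (20, 20, a), (20, 20, q), (20, 20, r), (20, 20, w), (20, 20, y), (20, 30, a), (20, 30, q), (20, 30, r), (20, 30, w), (20, 30, y), (20, 32, a), (20, 32, q), (20, 32, r), (20, 32, w), (20, 32, y)}
Selection G = a: {(20, 17, a), (20, 20, a), (20, 30, a), (20, 32, a)}
Selection B >= F: {(20, 17, a), (20, 20, a)}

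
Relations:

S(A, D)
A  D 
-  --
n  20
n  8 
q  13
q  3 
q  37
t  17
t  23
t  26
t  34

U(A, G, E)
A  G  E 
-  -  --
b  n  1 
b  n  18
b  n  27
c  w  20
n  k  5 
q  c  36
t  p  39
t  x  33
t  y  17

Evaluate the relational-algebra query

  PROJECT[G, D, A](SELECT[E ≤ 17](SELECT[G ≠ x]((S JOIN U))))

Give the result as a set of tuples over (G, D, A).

{(k, 20, n), (k, 8, n), (y, 17, t), (y, 23, t), (y, 26, t), (y, 34, t)}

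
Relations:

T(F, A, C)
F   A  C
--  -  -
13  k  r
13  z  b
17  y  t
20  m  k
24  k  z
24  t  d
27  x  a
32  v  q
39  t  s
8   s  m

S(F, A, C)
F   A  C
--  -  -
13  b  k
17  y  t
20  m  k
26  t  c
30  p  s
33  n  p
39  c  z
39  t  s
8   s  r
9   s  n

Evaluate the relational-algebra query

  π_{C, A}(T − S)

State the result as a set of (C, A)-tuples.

Set difference of the two operands is {(13, k, r), (13, z, b), (24, k, z), (24, t, d), (27, x, a), (32, v, q), (8, s, m)}.
Keep only column(s) C, A: {(a, x), (b, z), (d, t), (m, s), (q, v), (r, k), (z, k)}

{(a, x), (b, z), (d, t), (m, s), (q, v), (r, k), (z, k)}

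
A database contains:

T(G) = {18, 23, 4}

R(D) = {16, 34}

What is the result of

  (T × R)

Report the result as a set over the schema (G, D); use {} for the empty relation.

{(18, 16), (18, 34), (23, 16), (23, 34), (4, 16), (4, 34)}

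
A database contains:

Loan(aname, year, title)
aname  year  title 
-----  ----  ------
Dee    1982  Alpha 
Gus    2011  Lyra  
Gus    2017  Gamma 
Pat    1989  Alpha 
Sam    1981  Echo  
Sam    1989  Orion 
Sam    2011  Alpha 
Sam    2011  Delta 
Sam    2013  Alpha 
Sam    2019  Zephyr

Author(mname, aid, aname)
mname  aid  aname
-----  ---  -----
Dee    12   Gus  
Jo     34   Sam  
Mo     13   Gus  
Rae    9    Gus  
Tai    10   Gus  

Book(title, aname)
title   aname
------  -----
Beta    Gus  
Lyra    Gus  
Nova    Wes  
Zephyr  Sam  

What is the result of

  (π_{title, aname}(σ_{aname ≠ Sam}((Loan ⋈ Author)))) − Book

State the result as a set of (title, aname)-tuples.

Loan ⋈ Author (natural join on aname): {(Gus, 2011, Lyra, Dee, 12), (Gus, 2011, Lyra, Mo, 13), (Gus, 2011, Lyra, Rae, 9), (Gus, 2011, Lyra, Tai, 10), (Gus, 2017, Gamma, Dee, 12), (Gus, 2017, Gamma, Mo, 13), (Gus, 2017, Gamma, Rae, 9), (Gus, 2017, Gamma, Tai, 10), (Sam, 1981, Echo, Jo, 34), (Sam, 1989, Orion, Jo, 34), (Sam, 2011, Alpha, Jo, 34), (Sam, 2011, Delta, Jo, 34), (Sam, 2013, Alpha, Jo, 34), (Sam, 2019, Zephyr, Jo, 34)}
σ[aname ≠ Sam]: keep tuples satisfying aname ≠ Sam → {(Gus, 2011, Lyra, Dee, 12), (Gus, 2011, Lyra, Mo, 13), (Gus, 2011, Lyra, Rae, 9), (Gus, 2011, Lyra, Tai, 10), (Gus, 2017, Gamma, Dee, 12), (Gus, 2017, Gamma, Mo, 13), (Gus, 2017, Gamma, Rae, 9), (Gus, 2017, Gamma, Tai, 10)}
Keep only column(s) title, aname (6 duplicate(s) eliminated): {(Gamma, Gus), (Lyra, Gus)}
Taking the difference: {(Gamma, Gus)}

{(Gamma, Gus)}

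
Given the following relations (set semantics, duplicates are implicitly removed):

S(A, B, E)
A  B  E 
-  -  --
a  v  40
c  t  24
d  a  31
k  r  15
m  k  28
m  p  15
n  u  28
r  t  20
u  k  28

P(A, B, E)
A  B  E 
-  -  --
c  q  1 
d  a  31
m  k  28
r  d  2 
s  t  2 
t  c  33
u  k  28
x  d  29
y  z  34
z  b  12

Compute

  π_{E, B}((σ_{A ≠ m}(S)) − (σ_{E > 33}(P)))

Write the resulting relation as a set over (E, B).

Apply σ_{A ≠ m}; surviving tuples: {(a, v, 40), (c, t, 24), (d, a, 31), (k, r, 15), (n, u, 28), (r, t, 20), (u, k, 28)}
Apply σ_{E > 33}; surviving tuples: {(y, z, 34)}
Difference: {(a, v, 40), (c, t, 24), (d, a, 31), (k, r, 15), (n, u, 28), (r, t, 20), (u, k, 28)} with {(y, z, 34)} → {(a, v, 40), (c, t, 24), (d, a, 31), (k, r, 15), (n, u, 28), (r, t, 20), (u, k, 28)}
Projecting to E, B: {(15, r), (20, t), (24, t), (28, k), (28, u), (31, a), (40, v)}

{(15, r), (20, t), (24, t), (28, k), (28, u), (31, a), (40, v)}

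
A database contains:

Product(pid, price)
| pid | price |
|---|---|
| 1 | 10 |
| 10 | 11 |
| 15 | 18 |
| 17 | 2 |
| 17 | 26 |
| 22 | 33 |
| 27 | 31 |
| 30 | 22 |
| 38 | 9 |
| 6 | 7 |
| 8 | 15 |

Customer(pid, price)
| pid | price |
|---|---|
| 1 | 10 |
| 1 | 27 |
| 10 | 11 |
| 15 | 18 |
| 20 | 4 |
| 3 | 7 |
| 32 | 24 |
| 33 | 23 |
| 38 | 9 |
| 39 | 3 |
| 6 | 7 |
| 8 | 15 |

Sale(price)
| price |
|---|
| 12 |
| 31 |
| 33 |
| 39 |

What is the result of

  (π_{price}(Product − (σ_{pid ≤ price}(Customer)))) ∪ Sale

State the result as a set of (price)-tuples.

{12, 2, 22, 26, 31, 33, 39, 9}

Selection pid ≤ price: {(1, 10), (1, 27), (10, 11), (15, 18), (3, 7), (6, 7), (8, 15)}
Set difference of the two operands is {(17, 2), (17, 26), (22, 33), (27, 31), (30, 22), (38, 9)}.
Projecting to price: {2, 22, 26, 31, 33, 9}
Set union of the two operands is {12, 2, 22, 26, 31, 33, 39, 9}.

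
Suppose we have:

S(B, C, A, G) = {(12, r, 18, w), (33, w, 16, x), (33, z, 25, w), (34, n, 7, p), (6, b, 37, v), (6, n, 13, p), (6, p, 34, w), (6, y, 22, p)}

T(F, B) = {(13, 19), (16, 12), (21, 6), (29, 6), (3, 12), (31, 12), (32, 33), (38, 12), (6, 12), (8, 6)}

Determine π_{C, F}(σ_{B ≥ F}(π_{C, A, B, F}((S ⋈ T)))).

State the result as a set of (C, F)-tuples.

{(r, 3), (r, 6), (w, 32), (z, 32)}

Natural join on B: {(12, r, 18, w, 16), (12, r, 18, w, 3), (12, r, 18, w, 31), (12, r, 18, w, 38), (12, r, 18, w, 6), (33, w, 16, x, 32), (33, z, 25, w, 32), (6, b, 37, v, 21), (6, b, 37, v, 29), (6, b, 37, v, 8), (6, n, 13, p, 21), (6, n, 13, p, 29), (6, n, 13, p, 8), (6, p, 34, w, 21), (6, p, 34, w, 29), (6, p, 34, w, 8), (6, y, 22, p, 21), (6, y, 22, p, 29), (6, y, 22, p, 8)}
Keep only column(s) C, A, B, F: {(b, 37, 6, 21), (b, 37, 6, 29), (b, 37, 6, 8), (n, 13, 6, 21), (n, 13, 6, 29), (n, 13, 6, 8), (p, 34, 6, 21), (p, 34, 6, 29), (p, 34, 6, 8), (r, 18, 12, 16), (r, 18, 12, 3), (r, 18, 12, 31), (r, 18, 12, 38), (r, 18, 12, 6), (w, 16, 33, 32), (y, 22, 6, 21), (y, 22, 6, 29), (y, 22, 6, 8), (z, 25, 33, 32)}
Selection B ≥ F: {(r, 18, 12, 3), (r, 18, 12, 6), (w, 16, 33, 32), (z, 25, 33, 32)}
Keep only column(s) C, F: {(r, 3), (r, 6), (w, 32), (z, 32)}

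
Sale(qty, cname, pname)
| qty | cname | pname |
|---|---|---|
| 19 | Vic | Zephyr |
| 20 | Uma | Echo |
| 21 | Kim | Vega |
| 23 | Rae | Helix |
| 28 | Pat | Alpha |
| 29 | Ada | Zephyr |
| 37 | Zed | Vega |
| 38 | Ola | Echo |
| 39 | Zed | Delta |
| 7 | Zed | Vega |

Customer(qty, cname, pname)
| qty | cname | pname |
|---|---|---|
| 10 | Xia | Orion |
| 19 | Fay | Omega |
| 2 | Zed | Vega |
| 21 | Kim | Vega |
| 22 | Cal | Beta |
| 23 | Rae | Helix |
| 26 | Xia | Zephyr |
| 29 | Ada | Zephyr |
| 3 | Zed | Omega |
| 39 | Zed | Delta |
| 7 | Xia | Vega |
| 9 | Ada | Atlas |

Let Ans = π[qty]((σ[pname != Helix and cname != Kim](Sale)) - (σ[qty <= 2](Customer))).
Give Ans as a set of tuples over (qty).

{19, 20, 28, 29, 37, 38, 39, 7}

σ[pname != Helix and cname != Kim]: keep tuples satisfying pname != Helix and cname != Kim → {(19, Vic, Zephyr), (20, Uma, Echo), (28, Pat, Alpha), (29, Ada, Zephyr), (37, Zed, Vega), (38, Ola, Echo), (39, Zed, Delta), (7, Zed, Vega)}
σ[qty <= 2]: keep tuples satisfying qty <= 2 → {(2, Zed, Vega)}
Taking the difference: {(19, Vic, Zephyr), (20, Uma, Echo), (28, Pat, Alpha), (29, Ada, Zephyr), (37, Zed, Vega), (38, Ola, Echo), (39, Zed, Delta), (7, Zed, Vega)}
Projecting to qty: {19, 20, 28, 29, 37, 38, 39, 7}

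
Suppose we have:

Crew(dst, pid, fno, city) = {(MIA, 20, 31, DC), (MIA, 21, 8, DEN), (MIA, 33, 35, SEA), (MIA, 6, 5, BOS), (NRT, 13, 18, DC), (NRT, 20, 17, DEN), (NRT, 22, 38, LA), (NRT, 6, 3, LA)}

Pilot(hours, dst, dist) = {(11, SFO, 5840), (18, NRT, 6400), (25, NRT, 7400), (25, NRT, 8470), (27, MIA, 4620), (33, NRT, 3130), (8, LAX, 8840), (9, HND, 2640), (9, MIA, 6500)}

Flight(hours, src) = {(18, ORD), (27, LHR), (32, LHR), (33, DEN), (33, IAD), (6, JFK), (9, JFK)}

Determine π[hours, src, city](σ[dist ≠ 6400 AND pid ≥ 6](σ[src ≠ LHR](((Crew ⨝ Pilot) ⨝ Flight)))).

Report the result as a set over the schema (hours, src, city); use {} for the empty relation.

Joining Crew and Pilot on dst yields {(MIA, 20, 31, DC, 27, 4620), (MIA, 20, 31, DC, 9, 6500), (MIA, 21, 8, DEN, 27, 4620), (MIA, 21, 8, DEN, 9, 6500), (MIA, 33, 35, SEA, 27, 4620), (MIA, 33, 35, SEA, 9, 6500), (MIA, 6, 5, BOS, 27, 4620), (MIA, 6, 5, BOS, 9, 6500), (NRT, 13, 18, DC, 18, 6400), (NRT, 13, 18, DC, 25, 7400), (NRT, 13, 18, DC, 25, 8470), (NRT, 13, 18, DC, 33, 3130), (NRT, 20, 17, DEN, 18, 6400), (NRT, 20, 17, DEN, 25, 7400), (NRT, 20, 17, DEN, 25, 8470), (NRT, 20, 17, DEN, 33, 3130), (NRT, 22, 38, LA, 18, 6400), (NRT, 22, 38, LA, 25, 7400), (NRT, 22, 38, LA, 25, 8470), (NRT, 22, 38, LA, 33, 3130), (NRT, 6, 3, LA, 18, 6400), (NRT, 6, 3, LA, 25, 7400), (NRT, 6, 3, LA, 25, 8470), (NRT, 6, 3, LA, 33, 3130)}.
Joining (Crew ⨝ Pilot) and Flight on hours yields {(MIA, 20, 31, DC, 27, 4620, LHR), (MIA, 20, 31, DC, 9, 6500, JFK), (MIA, 21, 8, DEN, 27, 4620, LHR), (MIA, 21, 8, DEN, 9, 6500, JFK), (MIA, 33, 35, SEA, 27, 4620, LHR), (MIA, 33, 35, SEA, 9, 6500, JFK), (MIA, 6, 5, BOS, 27, 4620, LHR), (MIA, 6, 5, BOS, 9, 6500, JFK), (NRT, 13, 18, DC, 18, 6400, ORD), (NRT, 13, 18, DC, 33, 3130, DEN), (NRT, 13, 18, DC, 33, 3130, IAD), (NRT, 20, 17, DEN, 18, 6400, ORD), (NRT, 20, 17, DEN, 33, 3130, DEN), (NRT, 20, 17, DEN, 33, 3130, IAD), (NRT, 22, 38, LA, 18, 6400, ORD), (NRT, 22, 38, LA, 33, 3130, DEN), (NRT, 22, 38, LA, 33, 3130, IAD), (NRT, 6, 3, LA, 18, 6400, ORD), (NRT, 6, 3, LA, 33, 3130, DEN), (NRT, 6, 3, LA, 33, 3130, IAD)}.
Apply σ_{src ≠ LHR}; surviving tuples: {(MIA, 20, 31, DC, 9, 6500, JFK), (MIA, 21, 8, DEN, 9, 6500, JFK), (MIA, 33, 35, SEA, 9, 6500, JFK), (MIA, 6, 5, BOS, 9, 6500, JFK), (NRT, 13, 18, DC, 18, 6400, ORD), (NRT, 13, 18, DC, 33, 3130, DEN), (NRT, 13, 18, DC, 33, 3130, IAD), (NRT, 20, 17, DEN, 18, 6400, ORD), (NRT, 20, 17, DEN, 33, 3130, DEN), (NRT, 20, 17, DEN, 33, 3130, IAD), (NRT, 22, 38, LA, 18, 6400, ORD), (NRT, 22, 38, LA, 33, 3130, DEN), (NRT, 22, 38, LA, 33, 3130, IAD), (NRT, 6, 3, LA, 18, 6400, ORD), (NRT, 6, 3, LA, 33, 3130, DEN), (NRT, 6, 3, LA, 33, 3130, IAD)}
Apply σ_{dist ≠ 6400 AND pid ≥ 6}; surviving tuples: {(MIA, 20, 31, DC, 9, 6500, JFK), (MIA, 21, 8, DEN, 9, 6500, JFK), (MIA, 33, 35, SEA, 9, 6500, JFK), (MIA, 6, 5, BOS, 9, 6500, JFK), (NRT, 13, 18, DC, 33, 3130, DEN), (NRT, 13, 18, DC, 33, 3130, IAD), (NRT, 20, 17, DEN, 33, 3130, DEN), (NRT, 20, 17, DEN, 33, 3130, IAD), (NRT, 22, 38, LA, 33, 3130, DEN), (NRT, 22, 38, LA, 33, 3130, IAD), (NRT, 6, 3, LA, 33, 3130, DEN), (NRT, 6, 3, LA, 33, 3130, IAD)}
π[hours, src, city]: project onto (hours, src, city) (2 duplicate(s) eliminated) → {(33, DEN, DC), (33, DEN, DEN), (33, DEN, LA), (33, IAD, DC), (33, IAD, DEN), (33, IAD, LA), (9, JFK, BOS), (9, JFK, DC), (9, JFK, DEN), (9, JFK, SEA)}

{(33, DEN, DC), (33, DEN, DEN), (33, DEN, LA), (33, IAD, DC), (33, IAD, DEN), (33, IAD, LA), (9, JFK, BOS), (9, JFK, DC), (9, JFK, DEN), (9, JFK, SEA)}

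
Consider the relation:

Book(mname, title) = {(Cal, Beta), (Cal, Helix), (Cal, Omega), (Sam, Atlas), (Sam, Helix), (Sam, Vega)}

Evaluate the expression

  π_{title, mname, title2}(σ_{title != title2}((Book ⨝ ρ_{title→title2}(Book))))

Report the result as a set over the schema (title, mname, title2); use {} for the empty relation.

ρ[title→title2]: schema becomes (mname, title2); tuples unchanged.
Natural join on mname: {(Cal, Beta, Beta), (Cal, Beta, Helix), (Cal, Beta, Omega), (Cal, Helix, Beta), (Cal, Helix, Helix), (Cal, Helix, Omega), (Cal, Omega, Beta), (Cal, Omega, Helix), (Cal, Omega, Omega), (Sam, Atlas, Atlas), (Sam, Atlas, Helix), (Sam, Atlas, Vega), (Sam, Helix, Atlas), (Sam, Helix, Helix), (Sam, Helix, Vega), (Sam, Vega, Atlas), (Sam, Vega, Helix), (Sam, Vega, Vega)}
σ[title != title2]: keep tuples satisfying title != title2 → {(Cal, Beta, Helix), (Cal, Beta, Omega), (Cal, Helix, Beta), (Cal, Helix, Omega), (Cal, Omega, Beta), (Cal, Omega, Helix), (Sam, Atlas, Helix), (Sam, Atlas, Vega), (Sam, Helix, Atlas), (Sam, Helix, Vega), (Sam, Vega, Atlas), (Sam, Vega, Helix)}
Projecting to title, mname, title2: {(Atlas, Sam, Helix), (Atlas, Sam, Vega), (Beta, Cal, Helix), (Beta, Cal, Omega), (Helix, Cal, Beta), (Helix, Cal, Omega), (Helix, Sam, Atlas), (Helix, Sam, Vega), (Omega, Cal, Beta), (Omega, Cal, Helix), (Vega, Sam, Atlas), (Vega, Sam, Helix)}

{(Atlas, Sam, Helix), (Atlas, Sam, Vega), (Beta, Cal, Helix), (Beta, Cal, Omega), (Helix, Cal, Beta), (Helix, Cal, Omega), (Helix, Sam, Atlas), (Helix, Sam, Vega), (Omega, Cal, Beta), (Omega, Cal, Helix), (Vega, Sam, Atlas), (Vega, Sam, Helix)}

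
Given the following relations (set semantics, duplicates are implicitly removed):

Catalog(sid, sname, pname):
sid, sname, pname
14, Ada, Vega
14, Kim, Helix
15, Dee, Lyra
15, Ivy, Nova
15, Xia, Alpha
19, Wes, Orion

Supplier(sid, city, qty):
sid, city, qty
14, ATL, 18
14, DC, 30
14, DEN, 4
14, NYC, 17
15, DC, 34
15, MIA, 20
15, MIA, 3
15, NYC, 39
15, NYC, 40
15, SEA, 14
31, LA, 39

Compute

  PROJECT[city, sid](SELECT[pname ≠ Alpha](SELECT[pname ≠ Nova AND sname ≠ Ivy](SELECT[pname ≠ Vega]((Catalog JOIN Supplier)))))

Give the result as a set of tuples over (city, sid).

Catalog ⋈ Supplier (natural join on sid): {(14, Ada, Vega, ATL, 18), (14, Ada, Vega, DC, 30), (14, Ada, Vega, DEN, 4), (14, Ada, Vega, NYC, 17), (14, Kim, Helix, ATL, 18), (14, Kim, Helix, DC, 30), (14, Kim, Helix, DEN, 4), (14, Kim, Helix, NYC, 17), (15, Dee, Lyra, DC, 34), (15, Dee, Lyra, MIA, 20), (15, Dee, Lyra, MIA, 3), (15, Dee, Lyra, NYC, 39), (15, Dee, Lyra, NYC, 40), (15, Dee, Lyra, SEA, 14), (15, Ivy, Nova, DC, 34), (15, Ivy, Nova, MIA, 20), (15, Ivy, Nova, MIA, 3), (15, Ivy, Nova, NYC, 39), (15, Ivy, Nova, NYC, 40), (15, Ivy, Nova, SEA, 14), (15, Xia, Alpha, DC, 34), (15, Xia, Alpha, MIA, 20), (15, Xia, Alpha, MIA, 3), (15, Xia, Alpha, NYC, 39), (15, Xia, Alpha, NYC, 40), (15, Xia, Alpha, SEA, 14)}
Apply σ_{pname ≠ Vega}; surviving tuples: {(14, Kim, Helix, ATL, 18), (14, Kim, Helix, DC, 30), (14, Kim, Helix, DEN, 4), (14, Kim, Helix, NYC, 17), (15, Dee, Lyra, DC, 34), (15, Dee, Lyra, MIA, 20), (15, Dee, Lyra, MIA, 3), (15, Dee, Lyra, NYC, 39), (15, Dee, Lyra, NYC, 40), (15, Dee, Lyra, SEA, 14), (15, Ivy, Nova, DC, 34), (15, Ivy, Nova, MIA, 20), (15, Ivy, Nova, MIA, 3), (15, Ivy, Nova, NYC, 39), (15, Ivy, Nova, NYC, 40), (15, Ivy, Nova, SEA, 14), (15, Xia, Alpha, DC, 34), (15, Xia, Alpha, MIA, 20), (15, Xia, Alpha, MIA, 3), (15, Xia, Alpha, NYC, 39), (15, Xia, Alpha, NYC, 40), (15, Xia, Alpha, SEA, 14)}
Apply σ_{pname ≠ Nova AND sname ≠ Ivy}; surviving tuples: {(14, Kim, Helix, ATL, 18), (14, Kim, Helix, DC, 30), (14, Kim, Helix, DEN, 4), (14, Kim, Helix, NYC, 17), (15, Dee, Lyra, DC, 34), (15, Dee, Lyra, MIA, 20), (15, Dee, Lyra, MIA, 3), (15, Dee, Lyra, NYC, 39), (15, Dee, Lyra, NYC, 40), (15, Dee, Lyra, SEA, 14), (15, Xia, Alpha, DC, 34), (15, Xia, Alpha, MIA, 20), (15, Xia, Alpha, MIA, 3), (15, Xia, Alpha, NYC, 39), (15, Xia, Alpha, NYC, 40), (15, Xia, Alpha, SEA, 14)}
Apply σ_{pname ≠ Alpha}; surviving tuples: {(14, Kim, Helix, ATL, 18), (14, Kim, Helix, DC, 30), (14, Kim, Helix, DEN, 4), (14, Kim, Helix, NYC, 17), (15, Dee, Lyra, DC, 34), (15, Dee, Lyra, MIA, 20), (15, Dee, Lyra, MIA, 3), (15, Dee, Lyra, NYC, 39), (15, Dee, Lyra, NYC, 40), (15, Dee, Lyra, SEA, 14)}
π[city, sid]: project onto (city, sid) (2 duplicate(s) eliminated) → {(ATL, 14), (DC, 14), (DC, 15), (DEN, 14), (MIA, 15), (NYC, 14), (NYC, 15), (SEA, 15)}

{(ATL, 14), (DC, 14), (DC, 15), (DEN, 14), (MIA, 15), (NYC, 14), (NYC, 15), (SEA, 15)}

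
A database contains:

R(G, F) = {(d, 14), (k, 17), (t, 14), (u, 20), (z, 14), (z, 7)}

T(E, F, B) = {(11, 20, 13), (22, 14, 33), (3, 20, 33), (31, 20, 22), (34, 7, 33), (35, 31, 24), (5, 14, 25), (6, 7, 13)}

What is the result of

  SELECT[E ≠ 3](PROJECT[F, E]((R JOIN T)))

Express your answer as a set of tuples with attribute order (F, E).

R ⋈ T (natural join on F): {(d, 14, 22, 33), (d, 14, 5, 25), (t, 14, 22, 33), (t, 14, 5, 25), (u, 20, 11, 13), (u, 20, 3, 33), (u, 20, 31, 22), (z, 14, 22, 33), (z, 14, 5, 25), (z, 7, 34, 33), (z, 7, 6, 13)}
Keep only column(s) F, E (4 duplicate(s) eliminated): {(14, 22), (14, 5), (20, 11), (20, 3), (20, 31), (7, 34), (7, 6)}
σ[E ≠ 3]: keep tuples satisfying E ≠ 3 → {(14, 22), (14, 5), (20, 11), (20, 31), (7, 34), (7, 6)}

{(14, 22), (14, 5), (20, 11), (20, 31), (7, 34), (7, 6)}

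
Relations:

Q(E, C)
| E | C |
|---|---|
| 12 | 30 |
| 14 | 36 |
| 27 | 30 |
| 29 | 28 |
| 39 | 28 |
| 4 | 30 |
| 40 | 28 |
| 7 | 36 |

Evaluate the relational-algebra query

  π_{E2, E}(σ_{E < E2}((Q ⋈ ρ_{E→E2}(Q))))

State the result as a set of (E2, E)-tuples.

ρ[E→E2]: schema becomes (E2, C); tuples unchanged.
Q ⋈ ρ_{E→E2}(Q) (natural join on C): {(12, 30, 12), (12, 30, 27), (12, 30, 4), (14, 36, 14), (14, 36, 7), (27, 30, 12), (27, 30, 27), (27, 30, 4), (29, 28, 29), (29, 28, 39), (29, 28, 40), (39, 28, 29), (39, 28, 39), (39, 28, 40), (4, 30, 12), (4, 30, 27), (4, 30, 4), (40, 28, 29), (40, 28, 39), (40, 28, 40), (7, 36, 14), (7, 36, 7)}
Filtering on E < E2 leaves {(12, 30, 27), (29, 28, 39), (29, 28, 40), (39, 28, 40), (4, 30, 12), (4, 30, 27), (7, 36, 14)}.
Projecting to E2, E: {(12, 4), (14, 7), (27, 12), (27, 4), (39, 29), (40, 29), (40, 39)}

{(12, 4), (14, 7), (27, 12), (27, 4), (39, 29), (40, 29), (40, 39)}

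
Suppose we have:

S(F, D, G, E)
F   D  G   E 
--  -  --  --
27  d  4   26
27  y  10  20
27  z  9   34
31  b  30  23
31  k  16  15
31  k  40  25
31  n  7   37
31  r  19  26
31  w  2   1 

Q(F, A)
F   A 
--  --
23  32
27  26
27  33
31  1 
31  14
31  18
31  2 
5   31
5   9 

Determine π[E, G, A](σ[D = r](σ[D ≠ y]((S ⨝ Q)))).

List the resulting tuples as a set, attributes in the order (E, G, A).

{(26, 19, 1), (26, 19, 14), (26, 19, 18), (26, 19, 2)}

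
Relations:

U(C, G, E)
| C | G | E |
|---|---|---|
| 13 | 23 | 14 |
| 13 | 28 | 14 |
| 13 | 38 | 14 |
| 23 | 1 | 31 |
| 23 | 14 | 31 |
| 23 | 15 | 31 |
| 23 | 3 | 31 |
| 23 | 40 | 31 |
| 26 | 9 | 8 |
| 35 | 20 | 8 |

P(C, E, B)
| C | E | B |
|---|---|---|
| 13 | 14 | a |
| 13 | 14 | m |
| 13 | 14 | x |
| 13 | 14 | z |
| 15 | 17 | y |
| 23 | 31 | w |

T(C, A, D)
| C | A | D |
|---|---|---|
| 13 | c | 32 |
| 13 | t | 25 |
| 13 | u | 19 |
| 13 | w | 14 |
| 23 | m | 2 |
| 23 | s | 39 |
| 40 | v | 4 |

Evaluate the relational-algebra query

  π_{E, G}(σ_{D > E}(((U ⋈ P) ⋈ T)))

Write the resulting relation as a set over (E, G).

{(14, 23), (14, 28), (14, 38), (31, 1), (31, 14), (31, 15), (31, 3), (31, 40)}

U ⋈ P (natural join on C, E): {(13, 23, 14, a), (13, 23, 14, m), (13, 23, 14, x), (13, 23, 14, z), (13, 28, 14, a), (13, 28, 14, m), (13, 28, 14, x), (13, 28, 14, z), (13, 38, 14, a), (13, 38, 14, m), (13, 38, 14, x), (13, 38, 14, z), (23, 1, 31, w), (23, 14, 31, w), (23, 15, 31, w), (23, 3, 31, w), (23, 40, 31, w)}
(U ⋈ P) ⋈ T (natural join on C): {(13, 23, 14, a, c, 32), (13, 23, 14, a, t, 25), (13, 23, 14, a, u, 19), (13, 23, 14, a, w, 14), (13, 23, 14, m, c, 32), (13, 23, 14, m, t, 25), (13, 23, 14, m, u, 19), (13, 23, 14, m, w, 14), (13, 23, 14, x, c, 32), (13, 23, 14, x, t, 25), (13, 23, 14, x, u, 19), (13, 23, 14, x, w, 14), (13, 23, 14, z, c, 32), (13, 23, 14, z, t, 25), (13, 23, 14, z, u, 19), (13, 23, 14, z, w, 14), (13, 28, 14, a, c, 32), (13, 28, 14, a, t, 25), (13, 28, 14, a, u, 19), (13, 28, 14, a, w, 14), (13, 28, 14, m, c, 32), (13, 28, 14, m, t, 25), (13, 28, 14, m, u, 19), (13, 28, 14, m, w, 14), (13, 28, 14, x, c, 32), (13, 28, 14, x, t, 25), (13, 28, 14, x, u, 19), (13, 28, 14, x, w, 14), (13, 28, 14, z, c, 32), (13, 28, 14, z, t, 25), (13, 28, 14, z, u, 19), (13, 28, 14, z, w, 14), (13, 38, 14, a, c, 32), (13, 38, 14, a, t, 25), (13, 38, 14, a, u, 19), (13, 38, 14, a, w, 14), (13, 38, 14, m, c, 32), (13, 38, 14, m, t, 25), (13, 38, 14, m, u, 19), (13, 38, 14, m, w, 14), (13, 38, 14, x, c, 32), (13, 38, 14, x, t, 25), (13, 38, 14, x, u, 19), (13, 38, 14, x, w, 14), (13, 38, 14, z, c, 32), (13, 38, 14, z, t, 25), (13, 38, 14, z, u, 19), (13, 38, 14, z, w, 14), (23, 1, 31, w, m, 2), (23, 1, 31, w, s, 39), (23, 14, 31, w, m, 2), (23, 14, 31, w, s, 39), (23, 15, 31, w, m, 2), (23, 15, 31, w, s, 39), (23, 3, 31, w, m, 2), (23, 3, 31, w, s, 39), (23, 40, 31, w, m, 2), (23, 40, 31, w, s, 39)}
Apply σ_{D > E}; surviving tuples: {(13, 23, 14, a, c, 32), (13, 23, 14, a, t, 25), (13, 23, 14, a, u, 19), (13, 23, 14, m, c, 32), (13, 23, 14, m, t, 25), (13, 23, 14, m, u, 19), (13, 23, 14, x, c, 32), (13, 23, 14, x, t, 25), (13, 23, 14, x, u, 19), (13, 23, 14, z, c, 32), (13, 23, 14, z, t, 25), (13, 23, 14, z, u, 19), (13, 28, 14, a, c, 32), (13, 28, 14, a, t, 25), (13, 28, 14, a, u, 19), (13, 28, 14, m, c, 32), (13, 28, 14, m, t, 25), (13, 28, 14, m, u, 19), (13, 28, 14, x, c, 32), (13, 28, 14, x, t, 25), (13, 28, 14, x, u, 19), (13, 28, 14, z, c, 32), (13, 28, 14, z, t, 25), (13, 28, 14, z, u, 19), (13, 38, 14, a, c, 32), (13, 38, 14, a, t, 25), (13, 38, 14, a, u, 19), (13, 38, 14, m, c, 32), (13, 38, 14, m, t, 25), (13, 38, 14, m, u, 19), (13, 38, 14, x, c, 32), (13, 38, 14, x, t, 25), (13, 38, 14, x, u, 19), (13, 38, 14, z, c, 32), (13, 38, 14, z, t, 25), (13, 38, 14, z, u, 19), (23, 1, 31, w, s, 39), (23, 14, 31, w, s, 39), (23, 15, 31, w, s, 39), (23, 3, 31, w, s, 39), (23, 40, 31, w, s, 39)}
Projecting to E, G (33 duplicate(s) eliminated): {(14, 23), (14, 28), (14, 38), (31, 1), (31, 14), (31, 15), (31, 3), (31, 40)}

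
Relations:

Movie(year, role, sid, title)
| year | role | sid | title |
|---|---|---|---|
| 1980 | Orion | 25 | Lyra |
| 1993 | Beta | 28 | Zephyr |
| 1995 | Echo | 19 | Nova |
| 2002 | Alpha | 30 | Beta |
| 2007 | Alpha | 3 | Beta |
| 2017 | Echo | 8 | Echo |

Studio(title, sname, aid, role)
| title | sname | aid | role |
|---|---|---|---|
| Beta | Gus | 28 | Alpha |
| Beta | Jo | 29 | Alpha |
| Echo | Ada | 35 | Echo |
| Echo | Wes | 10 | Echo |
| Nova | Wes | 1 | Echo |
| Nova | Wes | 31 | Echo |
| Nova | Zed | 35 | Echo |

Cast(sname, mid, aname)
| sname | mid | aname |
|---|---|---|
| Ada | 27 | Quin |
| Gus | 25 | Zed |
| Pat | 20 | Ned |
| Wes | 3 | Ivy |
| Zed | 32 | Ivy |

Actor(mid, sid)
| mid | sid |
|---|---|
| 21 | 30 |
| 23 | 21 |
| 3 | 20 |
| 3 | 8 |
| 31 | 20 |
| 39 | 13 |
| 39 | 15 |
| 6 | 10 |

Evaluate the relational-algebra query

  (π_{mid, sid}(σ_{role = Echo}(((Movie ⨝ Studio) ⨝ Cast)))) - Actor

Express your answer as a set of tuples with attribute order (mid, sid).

{(27, 8), (3, 19), (32, 19)}

Natural join on role, title: {(1995, Echo, 19, Nova, Wes, 1), (1995, Echo, 19, Nova, Wes, 31), (1995, Echo, 19, Nova, Zed, 35), (2002, Alpha, 30, Beta, Gus, 28), (2002, Alpha, 30, Beta, Jo, 29), (2007, Alpha, 3, Beta, Gus, 28), (2007, Alpha, 3, Beta, Jo, 29), (2017, Echo, 8, Echo, Ada, 35), (2017, Echo, 8, Echo, Wes, 10)}
Natural join on sname: {(1995, Echo, 19, Nova, Wes, 1, 3, Ivy), (1995, Echo, 19, Nova, Wes, 31, 3, Ivy), (1995, Echo, 19, Nova, Zed, 35, 32, Ivy), (2002, Alpha, 30, Beta, Gus, 28, 25, Zed), (2007, Alpha, 3, Beta, Gus, 28, 25, Zed), (2017, Echo, 8, Echo, Ada, 35, 27, Quin), (2017, Echo, 8, Echo, Wes, 10, 3, Ivy)}
σ[role = Echo]: keep tuples satisfying role = Echo → {(1995, Echo, 19, Nova, Wes, 1, 3, Ivy), (1995, Echo, 19, Nova, Wes, 31, 3, Ivy), (1995, Echo, 19, Nova, Zed, 35, 32, Ivy), (2017, Echo, 8, Echo, Ada, 35, 27, Quin), (2017, Echo, 8, Echo, Wes, 10, 3, Ivy)}
Keep only column(s) mid, sid (1 duplicate(s) eliminated): {(27, 8), (3, 19), (3, 8), (32, 19)}
Difference: {(27, 8), (3, 19), (3, 8), (32, 19)} with {(21, 30), (23, 21), (3, 20), (3, 8), (31, 20), (39, 13), (39, 15), (6, 10)} → {(27, 8), (3, 19), (32, 19)}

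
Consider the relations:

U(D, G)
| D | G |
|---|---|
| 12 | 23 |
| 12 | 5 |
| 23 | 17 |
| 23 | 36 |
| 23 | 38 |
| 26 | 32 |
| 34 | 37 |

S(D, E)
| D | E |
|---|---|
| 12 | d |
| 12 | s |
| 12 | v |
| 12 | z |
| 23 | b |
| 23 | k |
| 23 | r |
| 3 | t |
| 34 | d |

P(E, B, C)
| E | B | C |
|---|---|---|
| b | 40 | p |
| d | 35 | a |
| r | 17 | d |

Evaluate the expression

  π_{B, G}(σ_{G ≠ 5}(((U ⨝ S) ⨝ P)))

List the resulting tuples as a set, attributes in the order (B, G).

{(17, 17), (17, 36), (17, 38), (35, 23), (35, 37), (40, 17), (40, 36), (40, 38)}

Natural join on D: {(12, 23, d), (12, 23, s), (12, 23, v), (12, 23, z), (12, 5, d), (12, 5, s), (12, 5, v), (12, 5, z), (23, 17, b), (23, 17, k), (23, 17, r), (23, 36, b), (23, 36, k), (23, 36, r), (23, 38, b), (23, 38, k), (23, 38, r), (34, 37, d)}
Natural join on E: {(12, 23, d, 35, a), (12, 5, d, 35, a), (23, 17, b, 40, p), (23, 17, r, 17, d), (23, 36, b, 40, p), (23, 36, r, 17, d), (23, 38, b, 40, p), (23, 38, r, 17, d), (34, 37, d, 35, a)}
Filtering on G ≠ 5 leaves {(12, 23, d, 35, a), (23, 17, b, 40, p), (23, 17, r, 17, d), (23, 36, b, 40, p), (23, 36, r, 17, d), (23, 38, b, 40, p), (23, 38, r, 17, d), (34, 37, d, 35, a)}.
Keep only column(s) B, G: {(17, 17), (17, 36), (17, 38), (35, 23), (35, 37), (40, 17), (40, 36), (40, 38)}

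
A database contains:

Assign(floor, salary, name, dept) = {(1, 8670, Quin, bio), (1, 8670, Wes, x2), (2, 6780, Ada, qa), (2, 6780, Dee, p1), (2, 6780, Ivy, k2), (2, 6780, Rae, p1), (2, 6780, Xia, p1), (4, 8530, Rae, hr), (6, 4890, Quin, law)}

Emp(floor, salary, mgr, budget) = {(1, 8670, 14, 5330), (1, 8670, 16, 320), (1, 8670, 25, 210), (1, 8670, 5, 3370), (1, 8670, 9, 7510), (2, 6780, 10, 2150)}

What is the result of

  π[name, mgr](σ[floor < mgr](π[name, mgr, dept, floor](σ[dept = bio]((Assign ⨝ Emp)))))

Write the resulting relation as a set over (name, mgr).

Assign ⋈ Emp (natural join on floor, salary): {(1, 8670, Quin, bio, 14, 5330), (1, 8670, Quin, bio, 16, 320), (1, 8670, Quin, bio, 25, 210), (1, 8670, Quin, bio, 5, 3370), (1, 8670, Quin, bio, 9, 7510), (1, 8670, Wes, x2, 14, 5330), (1, 8670, Wes, x2, 16, 320), (1, 8670, Wes, x2, 25, 210), (1, 8670, Wes, x2, 5, 3370), (1, 8670, Wes, x2, 9, 7510), (2, 6780, Ada, qa, 10, 2150), (2, 6780, Dee, p1, 10, 2150), (2, 6780, Ivy, k2, 10, 2150), (2, 6780, Rae, p1, 10, 2150), (2, 6780, Xia, p1, 10, 2150)}
σ[dept = bio]: keep tuples satisfying dept = bio → {(1, 8670, Quin, bio, 14, 5330), (1, 8670, Quin, bio, 16, 320), (1, 8670, Quin, bio, 25, 210), (1, 8670, Quin, bio, 5, 3370), (1, 8670, Quin, bio, 9, 7510)}
Projecting to name, mgr, dept, floor: {(Quin, 14, bio, 1), (Quin, 16, bio, 1), (Quin, 25, bio, 1), (Quin, 5, bio, 1), (Quin, 9, bio, 1)}
σ[floor < mgr]: keep tuples satisfying floor < mgr → {(Quin, 14, bio, 1), (Quin, 16, bio, 1), (Quin, 25, bio, 1), (Quin, 5, bio, 1), (Quin, 9, bio, 1)}
Projecting to name, mgr: {(Quin, 14), (Quin, 16), (Quin, 25), (Quin, 5), (Quin, 9)}

{(Quin, 14), (Quin, 16), (Quin, 25), (Quin, 5), (Quin, 9)}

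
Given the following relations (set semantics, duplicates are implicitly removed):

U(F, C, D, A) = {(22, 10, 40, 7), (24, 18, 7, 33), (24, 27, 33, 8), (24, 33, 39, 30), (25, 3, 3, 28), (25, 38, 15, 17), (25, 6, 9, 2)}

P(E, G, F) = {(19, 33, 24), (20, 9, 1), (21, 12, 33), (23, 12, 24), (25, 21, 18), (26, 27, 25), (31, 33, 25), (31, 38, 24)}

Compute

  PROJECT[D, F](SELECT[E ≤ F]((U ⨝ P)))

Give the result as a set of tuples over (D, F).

{(33, 24), (39, 24), (7, 24)}

U ⋈ P (natural join on F): {(24, 18, 7, 33, 19, 33), (24, 18, 7, 33, 23, 12), (24, 18, 7, 33, 31, 38), (24, 27, 33, 8, 19, 33), (24, 27, 33, 8, 23, 12), (24, 27, 33, 8, 31, 38), (24, 33, 39, 30, 19, 33), (24, 33, 39, 30, 23, 12), (24, 33, 39, 30, 31, 38), (25, 3, 3, 28, 26, 27), (25, 3, 3, 28, 31, 33), (25, 38, 15, 17, 26, 27), (25, 38, 15, 17, 31, 33), (25, 6, 9, 2, 26, 27), (25, 6, 9, 2, 31, 33)}
Filtering on E ≤ F leaves {(24, 18, 7, 33, 19, 33), (24, 18, 7, 33, 23, 12), (24, 27, 33, 8, 19, 33), (24, 27, 33, 8, 23, 12), (24, 33, 39, 30, 19, 33), (24, 33, 39, 30, 23, 12)}.
Projecting to D, F (3 duplicate(s) eliminated): {(33, 24), (39, 24), (7, 24)}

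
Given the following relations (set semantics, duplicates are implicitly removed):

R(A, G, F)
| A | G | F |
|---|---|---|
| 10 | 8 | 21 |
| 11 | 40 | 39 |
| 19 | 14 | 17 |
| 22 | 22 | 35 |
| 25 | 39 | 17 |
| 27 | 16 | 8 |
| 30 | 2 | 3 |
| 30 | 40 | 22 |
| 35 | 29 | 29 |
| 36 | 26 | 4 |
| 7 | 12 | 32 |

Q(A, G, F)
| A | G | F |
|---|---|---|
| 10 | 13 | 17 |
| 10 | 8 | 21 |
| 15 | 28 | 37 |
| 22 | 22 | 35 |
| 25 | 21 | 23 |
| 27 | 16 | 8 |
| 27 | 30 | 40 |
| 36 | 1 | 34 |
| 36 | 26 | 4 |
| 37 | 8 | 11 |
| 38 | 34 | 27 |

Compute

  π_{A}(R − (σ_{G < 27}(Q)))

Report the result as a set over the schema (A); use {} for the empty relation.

Apply σ_{G < 27}; surviving tuples: {(10, 13, 17), (10, 8, 21), (22, 22, 35), (25, 21, 23), (27, 16, 8), (36, 1, 34), (36, 26, 4), (37, 8, 11)}
Taking the difference: {(11, 40, 39), (19, 14, 17), (25, 39, 17), (30, 2, 3), (30, 40, 22), (35, 29, 29), (7, 12, 32)}
π[A]: project onto (A) (1 duplicate(s) eliminated) → {11, 19, 25, 30, 35, 7}

{11, 19, 25, 30, 35, 7}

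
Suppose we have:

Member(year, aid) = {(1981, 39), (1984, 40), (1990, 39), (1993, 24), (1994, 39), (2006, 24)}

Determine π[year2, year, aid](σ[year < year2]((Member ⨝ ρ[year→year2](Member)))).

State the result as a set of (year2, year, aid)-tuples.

{(1990, 1981, 39), (1994, 1981, 39), (1994, 1990, 39), (2006, 1993, 24)}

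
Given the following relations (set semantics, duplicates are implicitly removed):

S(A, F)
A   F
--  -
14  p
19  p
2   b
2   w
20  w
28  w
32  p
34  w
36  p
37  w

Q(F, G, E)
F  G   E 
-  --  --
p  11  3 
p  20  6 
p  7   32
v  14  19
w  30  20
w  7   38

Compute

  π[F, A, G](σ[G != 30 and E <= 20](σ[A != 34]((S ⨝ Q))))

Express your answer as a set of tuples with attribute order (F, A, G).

{(p, 14, 11), (p, 14, 20), (p, 19, 11), (p, 19, 20), (p, 32, 11), (p, 32, 20), (p, 36, 11), (p, 36, 20)}

Joining S and Q on F yields {(14, p, 11, 3), (14, p, 20, 6), (14, p, 7, 32), (19, p, 11, 3), (19, p, 20, 6), (19, p, 7, 32), (2, w, 30, 20), (2, w, 7, 38), (20, w, 30, 20), (20, w, 7, 38), (28, w, 30, 20), (28, w, 7, 38), (32, p, 11, 3), (32, p, 20, 6), (32, p, 7, 32), (34, w, 30, 20), (34, w, 7, 38), (36, p, 11, 3), (36, p, 20, 6), (36, p, 7, 32), (37, w, 30, 20), (37, w, 7, 38)}.
Selection A != 34: {(14, p, 11, 3), (14, p, 20, 6), (14, p, 7, 32), (19, p, 11, 3), (19, p, 20, 6), (19, p, 7, 32), (2, w, 30, 20), (2, w, 7, 38), (20, w, 30, 20), (20, w, 7, 38), (28, w, 30, 20), (28, w, 7, 38), (32, p, 11, 3), (32, p, 20, 6), (32, p, 7, 32), (36, p, 11, 3), (36, p, 20, 6), (36, p, 7, 32), (37, w, 30, 20), (37, w, 7, 38)}
Selection G != 30 and E <= 20: {(14, p, 11, 3), (14, p, 20, 6), (19, p, 11, 3), (19, p, 20, 6), (32, p, 11, 3), (32, p, 20, 6), (36, p, 11, 3), (36, p, 20, 6)}
π[F, A, G]: project onto (F, A, G) → {(p, 14, 11), (p, 14, 20), (p, 19, 11), (p, 19, 20), (p, 32, 11), (p, 32, 20), (p, 36, 11), (p, 36, 20)}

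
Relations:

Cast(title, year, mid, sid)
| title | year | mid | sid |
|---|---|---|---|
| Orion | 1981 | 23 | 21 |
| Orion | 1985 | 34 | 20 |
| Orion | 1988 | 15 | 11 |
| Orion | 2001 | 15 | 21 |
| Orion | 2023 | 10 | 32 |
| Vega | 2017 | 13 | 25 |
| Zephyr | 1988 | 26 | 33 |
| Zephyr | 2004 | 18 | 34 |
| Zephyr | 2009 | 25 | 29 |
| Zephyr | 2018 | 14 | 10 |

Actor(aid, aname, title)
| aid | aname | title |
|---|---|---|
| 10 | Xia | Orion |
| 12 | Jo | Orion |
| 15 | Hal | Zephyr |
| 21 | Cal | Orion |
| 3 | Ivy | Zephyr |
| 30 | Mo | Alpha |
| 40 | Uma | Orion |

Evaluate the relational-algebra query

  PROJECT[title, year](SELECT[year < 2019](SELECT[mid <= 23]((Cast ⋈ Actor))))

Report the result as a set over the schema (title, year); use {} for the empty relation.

Cast ⋈ Actor (natural join on title): {(Orion, 1981, 23, 21, 10, Xia), (Orion, 1981, 23, 21, 12, Jo), (Orion, 1981, 23, 21, 21, Cal), (Orion, 1981, 23, 21, 40, Uma), (Orion, 1985, 34, 20, 10, Xia), (Orion, 1985, 34, 20, 12, Jo), (Orion, 1985, 34, 20, 21, Cal), (Orion, 1985, 34, 20, 40, Uma), (Orion, 1988, 15, 11, 10, Xia), (Orion, 1988, 15, 11, 12, Jo), (Orion, 1988, 15, 11, 21, Cal), (Orion, 1988, 15, 11, 40, Uma), (Orion, 2001, 15, 21, 10, Xia), (Orion, 2001, 15, 21, 12, Jo), (Orion, 2001, 15, 21, 21, Cal), (Orion, 2001, 15, 21, 40, Uma), (Orion, 2023, 10, 32, 10, Xia), (Orion, 2023, 10, 32, 12, Jo), (Orion, 2023, 10, 32, 21, Cal), (Orion, 2023, 10, 32, 40, Uma), (Zephyr, 1988, 26, 33, 15, Hal), (Zephyr, 1988, 26, 33, 3, Ivy), (Zephyr, 2004, 18, 34, 15, Hal), (Zephyr, 2004, 18, 34, 3, Ivy), (Zephyr, 2009, 25, 29, 15, Hal), (Zephyr, 2009, 25, 29, 3, Ivy), (Zephyr, 2018, 14, 10, 15, Hal), (Zephyr, 2018, 14, 10, 3, Ivy)}
Apply σ_{mid <= 23}; surviving tuples: {(Orion, 1981, 23, 21, 10, Xia), (Orion, 1981, 23, 21, 12, Jo), (Orion, 1981, 23, 21, 21, Cal), (Orion, 1981, 23, 21, 40, Uma), (Orion, 1988, 15, 11, 10, Xia), (Orion, 1988, 15, 11, 12, Jo), (Orion, 1988, 15, 11, 21, Cal), (Orion, 1988, 15, 11, 40, Uma), (Orion, 2001, 15, 21, 10, Xia), (Orion, 2001, 15, 21, 12, Jo), (Orion, 2001, 15, 21, 21, Cal), (Orion, 2001, 15, 21, 40, Uma), (Orion, 2023, 10, 32, 10, Xia), (Orion, 2023, 10, 32, 12, Jo), (Orion, 2023, 10, 32, 21, Cal), (Orion, 2023, 10, 32, 40, Uma), (Zephyr, 2004, 18, 34, 15, Hal), (Zephyr, 2004, 18, 34, 3, Ivy), (Zephyr, 2018, 14, 10, 15, Hal), (Zephyr, 2018, 14, 10, 3, Ivy)}
Apply σ_{year < 2019}; surviving tuples: {(Orion, 1981, 23, 21, 10, Xia), (Orion, 1981, 23, 21, 12, Jo), (Orion, 1981, 23, 21, 21, Cal), (Orion, 1981, 23, 21, 40, Uma), (Orion, 1988, 15, 11, 10, Xia), (Orion, 1988, 15, 11, 12, Jo), (Orion, 1988, 15, 11, 21, Cal), (Orion, 1988, 15, 11, 40, Uma), (Orion, 2001, 15, 21, 10, Xia), (Orion, 2001, 15, 21, 12, Jo), (Orion, 2001, 15, 21, 21, Cal), (Orion, 2001, 15, 21, 40, Uma), (Zephyr, 2004, 18, 34, 15, Hal), (Zephyr, 2004, 18, 34, 3, Ivy), (Zephyr, 2018, 14, 10, 15, Hal), (Zephyr, 2018, 14, 10, 3, Ivy)}
π_{title, year} gives {(Orion, 1981), (Orion, 1988), (Orion, 2001), (Zephyr, 2004), (Zephyr, 2018)} (11 duplicate(s) eliminated).

{(Orion, 1981), (Orion, 1988), (Orion, 2001), (Zephyr, 2004), (Zephyr, 2018)}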